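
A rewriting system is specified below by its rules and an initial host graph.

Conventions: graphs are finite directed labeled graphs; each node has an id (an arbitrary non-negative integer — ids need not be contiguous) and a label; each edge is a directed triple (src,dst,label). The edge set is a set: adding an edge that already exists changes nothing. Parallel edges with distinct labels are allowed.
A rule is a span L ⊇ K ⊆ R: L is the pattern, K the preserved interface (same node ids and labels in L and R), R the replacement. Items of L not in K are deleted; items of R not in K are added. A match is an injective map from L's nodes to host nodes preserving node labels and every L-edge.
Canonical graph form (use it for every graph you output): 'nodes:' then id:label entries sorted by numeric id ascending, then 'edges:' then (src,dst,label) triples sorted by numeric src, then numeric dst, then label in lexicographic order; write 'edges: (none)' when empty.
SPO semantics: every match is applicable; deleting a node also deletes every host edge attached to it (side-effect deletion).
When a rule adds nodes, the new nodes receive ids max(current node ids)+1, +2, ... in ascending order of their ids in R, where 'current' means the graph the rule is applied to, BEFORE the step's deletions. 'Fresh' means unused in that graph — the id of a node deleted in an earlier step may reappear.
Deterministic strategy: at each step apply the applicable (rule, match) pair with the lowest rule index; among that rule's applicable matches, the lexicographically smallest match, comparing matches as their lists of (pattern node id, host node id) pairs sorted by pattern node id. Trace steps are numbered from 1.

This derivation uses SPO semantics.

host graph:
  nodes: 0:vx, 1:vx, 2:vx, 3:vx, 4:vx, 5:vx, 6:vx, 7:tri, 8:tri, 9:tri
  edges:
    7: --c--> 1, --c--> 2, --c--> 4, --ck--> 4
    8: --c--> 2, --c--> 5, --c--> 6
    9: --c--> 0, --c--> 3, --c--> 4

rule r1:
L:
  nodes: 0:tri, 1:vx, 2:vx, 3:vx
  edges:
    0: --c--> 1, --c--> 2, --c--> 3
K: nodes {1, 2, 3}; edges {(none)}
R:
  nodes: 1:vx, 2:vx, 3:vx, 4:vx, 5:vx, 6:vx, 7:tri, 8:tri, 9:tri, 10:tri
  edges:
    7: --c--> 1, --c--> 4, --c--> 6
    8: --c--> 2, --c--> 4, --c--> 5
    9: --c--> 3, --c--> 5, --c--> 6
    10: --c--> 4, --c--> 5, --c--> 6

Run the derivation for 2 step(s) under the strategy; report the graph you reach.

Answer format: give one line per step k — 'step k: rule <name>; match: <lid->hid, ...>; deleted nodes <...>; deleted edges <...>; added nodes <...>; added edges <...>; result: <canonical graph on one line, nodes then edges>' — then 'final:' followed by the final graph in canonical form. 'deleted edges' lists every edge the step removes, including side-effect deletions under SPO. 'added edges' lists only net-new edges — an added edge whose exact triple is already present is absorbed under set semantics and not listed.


step 1: rule r1; match: 0->7, 1->1, 2->2, 3->4; deleted nodes 7; deleted edges (7,1,c); (7,2,c); (7,4,c); (7,4,ck); added nodes 10, 11, 12, 13, 14, 15, 16; added edges (13,1,c); (13,10,c); (13,12,c); (14,2,c); (14,10,c); (14,11,c); (15,4,c); (15,11,c); (15,12,c); (16,10,c); (16,11,c); (16,12,c); result: nodes: 0:vx, 1:vx, 2:vx, 3:vx, 4:vx, 5:vx, 6:vx, 8:tri, 9:tri, 10:vx, 11:vx, 12:vx, 13:tri, 14:tri, 15:tri, 16:tri edges: (8,2,c); (8,5,c); (8,6,c); (9,0,c); (9,3,c); (9,4,c); (13,1,c); (13,10,c); (13,12,c); (14,2,c); (14,10,c); (14,11,c); (15,4,c); (15,11,c); (15,12,c); (16,10,c); (16,11,c); (16,12,c)
step 2: rule r1; match: 0->8, 1->2, 2->5, 3->6; deleted nodes 8; deleted edges (8,2,c); (8,5,c); (8,6,c); added nodes 17, 18, 19, 20, 21, 22, 23; added edges (20,2,c); (20,17,c); (20,19,c); (21,5,c); (21,17,c); (21,18,c); (22,6,c); (22,18,c); (22,19,c); (23,17,c); (23,18,c); (23,19,c); result: nodes: 0:vx, 1:vx, 2:vx, 3:vx, 4:vx, 5:vx, 6:vx, 9:tri, 10:vx, 11:vx, 12:vx, 13:tri, 14:tri, 15:tri, 16:tri, 17:vx, 18:vx, 19:vx, 20:tri, 21:tri, 22:tri, 23:tri edges: (9,0,c); (9,3,c); (9,4,c); (13,1,c); (13,10,c); (13,12,c); (14,2,c); (14,10,c); (14,11,c); (15,4,c); (15,11,c); (15,12,c); (16,10,c); (16,11,c); (16,12,c); (20,2,c); (20,17,c); (20,19,c); (21,5,c); (21,17,c); (21,18,c); (22,6,c); (22,18,c); (22,19,c); (23,17,c); (23,18,c); (23,19,c)
final:
nodes: 0:vx, 1:vx, 2:vx, 3:vx, 4:vx, 5:vx, 6:vx, 9:tri, 10:vx, 11:vx, 12:vx, 13:tri, 14:tri, 15:tri, 16:tri, 17:vx, 18:vx, 19:vx, 20:tri, 21:tri, 22:tri, 23:tri
edges: (9,0,c); (9,3,c); (9,4,c); (13,1,c); (13,10,c); (13,12,c); (14,2,c); (14,10,c); (14,11,c); (15,4,c); (15,11,c); (15,12,c); (16,10,c); (16,11,c); (16,12,c); (20,2,c); (20,17,c); (20,19,c); (21,5,c); (21,17,c); (21,18,c); (22,6,c); (22,18,c); (22,19,c); (23,17,c); (23,18,c); (23,19,c)


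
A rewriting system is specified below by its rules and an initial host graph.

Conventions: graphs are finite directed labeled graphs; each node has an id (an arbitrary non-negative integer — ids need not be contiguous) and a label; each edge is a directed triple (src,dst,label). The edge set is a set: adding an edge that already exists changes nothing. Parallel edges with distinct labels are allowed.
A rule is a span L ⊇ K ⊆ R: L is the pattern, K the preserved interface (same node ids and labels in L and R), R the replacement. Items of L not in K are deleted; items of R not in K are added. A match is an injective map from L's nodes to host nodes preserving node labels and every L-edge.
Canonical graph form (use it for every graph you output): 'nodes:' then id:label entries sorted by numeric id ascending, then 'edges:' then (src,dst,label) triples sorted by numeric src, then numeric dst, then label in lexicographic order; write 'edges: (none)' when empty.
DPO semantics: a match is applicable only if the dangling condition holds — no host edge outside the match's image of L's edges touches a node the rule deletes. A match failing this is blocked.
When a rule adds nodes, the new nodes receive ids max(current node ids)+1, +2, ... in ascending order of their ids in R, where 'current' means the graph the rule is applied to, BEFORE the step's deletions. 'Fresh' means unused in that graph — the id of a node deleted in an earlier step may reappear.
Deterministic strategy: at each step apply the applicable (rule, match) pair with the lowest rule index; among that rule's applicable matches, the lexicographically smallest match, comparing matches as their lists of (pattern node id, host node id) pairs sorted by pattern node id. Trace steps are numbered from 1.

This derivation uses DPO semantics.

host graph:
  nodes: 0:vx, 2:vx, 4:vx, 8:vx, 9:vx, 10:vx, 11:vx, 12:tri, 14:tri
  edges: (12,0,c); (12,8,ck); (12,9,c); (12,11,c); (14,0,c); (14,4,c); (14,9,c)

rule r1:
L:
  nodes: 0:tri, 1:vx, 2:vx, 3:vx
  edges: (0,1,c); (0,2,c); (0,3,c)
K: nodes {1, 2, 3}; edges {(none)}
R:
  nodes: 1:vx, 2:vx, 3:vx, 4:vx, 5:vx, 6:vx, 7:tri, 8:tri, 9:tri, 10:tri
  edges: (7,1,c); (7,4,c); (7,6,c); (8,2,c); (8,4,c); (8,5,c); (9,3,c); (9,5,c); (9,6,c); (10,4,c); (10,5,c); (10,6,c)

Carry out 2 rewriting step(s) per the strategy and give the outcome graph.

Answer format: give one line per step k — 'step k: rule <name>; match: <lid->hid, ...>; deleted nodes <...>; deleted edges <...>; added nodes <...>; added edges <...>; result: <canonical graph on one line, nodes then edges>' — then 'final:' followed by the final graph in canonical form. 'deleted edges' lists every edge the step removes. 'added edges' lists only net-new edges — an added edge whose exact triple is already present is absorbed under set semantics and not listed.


step 1: rule r1; match: 0->14, 1->0, 2->4, 3->9; deleted nodes 14; deleted edges (14,0,c); (14,4,c); (14,9,c); added nodes 15, 16, 17, 18, 19, 20, 21; added edges (18,0,c); (18,15,c); (18,17,c); (19,4,c); (19,15,c); (19,16,c); (20,9,c); (20,16,c); (20,17,c); (21,15,c); (21,16,c); (21,17,c); result: nodes: 0:vx, 2:vx, 4:vx, 8:vx, 9:vx, 10:vx, 11:vx, 12:tri, 15:vx, 16:vx, 17:vx, 18:tri, 19:tri, 20:tri, 21:tri edges: (12,0,c); (12,8,ck); (12,9,c); (12,11,c); (18,0,c); (18,15,c); (18,17,c); (19,4,c); (19,15,c); (19,16,c); (20,9,c); (20,16,c); (20,17,c); (21,15,c); (21,16,c); (21,17,c)
step 2: rule r1; match: 0->18, 1->0, 2->15, 3->17; deleted nodes 18; deleted edges (18,0,c); (18,15,c); (18,17,c); added nodes 22, 23, 24, 25, 26, 27, 28; added edges (25,0,c); (25,22,c); (25,24,c); (26,15,c); (26,22,c); (26,23,c); (27,17,c); (27,23,c); (27,24,c); (28,22,c); (28,23,c); (28,24,c); result: nodes: 0:vx, 2:vx, 4:vx, 8:vx, 9:vx, 10:vx, 11:vx, 12:tri, 15:vx, 16:vx, 17:vx, 19:tri, 20:tri, 21:tri, 22:vx, 23:vx, 24:vx, 25:tri, 26:tri, 27:tri, 28:tri edges: (12,0,c); (12,8,ck); (12,9,c); (12,11,c); (19,4,c); (19,15,c); (19,16,c); (20,9,c); (20,16,c); (20,17,c); (21,15,c); (21,16,c); (21,17,c); (25,0,c); (25,22,c); (25,24,c); (26,15,c); (26,22,c); (26,23,c); (27,17,c); (27,23,c); (27,24,c); (28,22,c); (28,23,c); (28,24,c)
final:
nodes: 0:vx, 2:vx, 4:vx, 8:vx, 9:vx, 10:vx, 11:vx, 12:tri, 15:vx, 16:vx, 17:vx, 19:tri, 20:tri, 21:tri, 22:vx, 23:vx, 24:vx, 25:tri, 26:tri, 27:tri, 28:tri
edges: (12,0,c); (12,8,ck); (12,9,c); (12,11,c); (19,4,c); (19,15,c); (19,16,c); (20,9,c); (20,16,c); (20,17,c); (21,15,c); (21,16,c); (21,17,c); (25,0,c); (25,22,c); (25,24,c); (26,15,c); (26,22,c); (26,23,c); (27,17,c); (27,23,c); (27,24,c); (28,22,c); (28,23,c); (28,24,c)


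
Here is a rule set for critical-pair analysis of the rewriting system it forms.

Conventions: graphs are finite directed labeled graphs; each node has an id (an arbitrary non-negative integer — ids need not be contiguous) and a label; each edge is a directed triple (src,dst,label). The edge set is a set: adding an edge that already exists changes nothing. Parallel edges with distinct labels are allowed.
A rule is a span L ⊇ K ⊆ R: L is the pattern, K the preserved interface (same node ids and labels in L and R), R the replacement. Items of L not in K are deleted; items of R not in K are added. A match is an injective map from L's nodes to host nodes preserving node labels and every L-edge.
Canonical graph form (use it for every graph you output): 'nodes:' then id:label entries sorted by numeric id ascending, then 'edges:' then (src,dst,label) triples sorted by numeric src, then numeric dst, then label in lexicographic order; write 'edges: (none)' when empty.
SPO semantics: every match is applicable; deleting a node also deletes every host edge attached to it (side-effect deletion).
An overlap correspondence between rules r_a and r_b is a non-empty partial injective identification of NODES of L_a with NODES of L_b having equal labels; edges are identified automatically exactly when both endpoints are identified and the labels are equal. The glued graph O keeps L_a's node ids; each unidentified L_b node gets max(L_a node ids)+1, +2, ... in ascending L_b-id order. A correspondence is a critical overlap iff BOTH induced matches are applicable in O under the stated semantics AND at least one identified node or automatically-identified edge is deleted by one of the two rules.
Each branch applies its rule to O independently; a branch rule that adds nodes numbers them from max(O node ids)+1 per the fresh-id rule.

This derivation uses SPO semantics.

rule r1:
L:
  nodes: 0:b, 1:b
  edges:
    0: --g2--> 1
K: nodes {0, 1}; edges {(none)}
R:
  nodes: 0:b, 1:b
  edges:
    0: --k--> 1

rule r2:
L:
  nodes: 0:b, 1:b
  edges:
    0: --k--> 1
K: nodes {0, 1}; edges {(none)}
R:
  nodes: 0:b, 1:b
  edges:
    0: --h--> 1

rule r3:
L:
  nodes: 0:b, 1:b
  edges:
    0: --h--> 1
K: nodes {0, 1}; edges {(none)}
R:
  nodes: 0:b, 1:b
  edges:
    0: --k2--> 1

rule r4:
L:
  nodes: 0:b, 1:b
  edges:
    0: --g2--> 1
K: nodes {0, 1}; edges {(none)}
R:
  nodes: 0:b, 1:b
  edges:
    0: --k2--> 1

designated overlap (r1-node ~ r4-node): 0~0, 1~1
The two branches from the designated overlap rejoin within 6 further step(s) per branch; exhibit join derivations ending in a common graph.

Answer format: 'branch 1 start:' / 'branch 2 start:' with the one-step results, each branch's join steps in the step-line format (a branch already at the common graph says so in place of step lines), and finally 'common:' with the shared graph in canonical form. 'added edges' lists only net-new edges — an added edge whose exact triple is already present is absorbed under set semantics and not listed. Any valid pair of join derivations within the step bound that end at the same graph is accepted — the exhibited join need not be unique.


branch 1 start:
nodes: 0:b, 1:b
edges: (0,1,k)
branch 2 start:
nodes: 0:b, 1:b
edges: (0,1,k2)
branch 1 step 1: rule r2; match: 0->0, 1->1; deleted nodes (none); deleted edges (0,1,k); added nodes (none); added edges (0,1,h); result: nodes: 0:b, 1:b edges: (0,1,h)
branch 1 step 2: rule r3; match: 0->0, 1->1; deleted nodes (none); deleted edges (0,1,h); added nodes (none); added edges (0,1,k2); result: nodes: 0:b, 1:b edges: (0,1,k2)
branch 2: already at the common graph (0 steps)
common:
nodes: 0:b, 1:b
edges: (0,1,k2)


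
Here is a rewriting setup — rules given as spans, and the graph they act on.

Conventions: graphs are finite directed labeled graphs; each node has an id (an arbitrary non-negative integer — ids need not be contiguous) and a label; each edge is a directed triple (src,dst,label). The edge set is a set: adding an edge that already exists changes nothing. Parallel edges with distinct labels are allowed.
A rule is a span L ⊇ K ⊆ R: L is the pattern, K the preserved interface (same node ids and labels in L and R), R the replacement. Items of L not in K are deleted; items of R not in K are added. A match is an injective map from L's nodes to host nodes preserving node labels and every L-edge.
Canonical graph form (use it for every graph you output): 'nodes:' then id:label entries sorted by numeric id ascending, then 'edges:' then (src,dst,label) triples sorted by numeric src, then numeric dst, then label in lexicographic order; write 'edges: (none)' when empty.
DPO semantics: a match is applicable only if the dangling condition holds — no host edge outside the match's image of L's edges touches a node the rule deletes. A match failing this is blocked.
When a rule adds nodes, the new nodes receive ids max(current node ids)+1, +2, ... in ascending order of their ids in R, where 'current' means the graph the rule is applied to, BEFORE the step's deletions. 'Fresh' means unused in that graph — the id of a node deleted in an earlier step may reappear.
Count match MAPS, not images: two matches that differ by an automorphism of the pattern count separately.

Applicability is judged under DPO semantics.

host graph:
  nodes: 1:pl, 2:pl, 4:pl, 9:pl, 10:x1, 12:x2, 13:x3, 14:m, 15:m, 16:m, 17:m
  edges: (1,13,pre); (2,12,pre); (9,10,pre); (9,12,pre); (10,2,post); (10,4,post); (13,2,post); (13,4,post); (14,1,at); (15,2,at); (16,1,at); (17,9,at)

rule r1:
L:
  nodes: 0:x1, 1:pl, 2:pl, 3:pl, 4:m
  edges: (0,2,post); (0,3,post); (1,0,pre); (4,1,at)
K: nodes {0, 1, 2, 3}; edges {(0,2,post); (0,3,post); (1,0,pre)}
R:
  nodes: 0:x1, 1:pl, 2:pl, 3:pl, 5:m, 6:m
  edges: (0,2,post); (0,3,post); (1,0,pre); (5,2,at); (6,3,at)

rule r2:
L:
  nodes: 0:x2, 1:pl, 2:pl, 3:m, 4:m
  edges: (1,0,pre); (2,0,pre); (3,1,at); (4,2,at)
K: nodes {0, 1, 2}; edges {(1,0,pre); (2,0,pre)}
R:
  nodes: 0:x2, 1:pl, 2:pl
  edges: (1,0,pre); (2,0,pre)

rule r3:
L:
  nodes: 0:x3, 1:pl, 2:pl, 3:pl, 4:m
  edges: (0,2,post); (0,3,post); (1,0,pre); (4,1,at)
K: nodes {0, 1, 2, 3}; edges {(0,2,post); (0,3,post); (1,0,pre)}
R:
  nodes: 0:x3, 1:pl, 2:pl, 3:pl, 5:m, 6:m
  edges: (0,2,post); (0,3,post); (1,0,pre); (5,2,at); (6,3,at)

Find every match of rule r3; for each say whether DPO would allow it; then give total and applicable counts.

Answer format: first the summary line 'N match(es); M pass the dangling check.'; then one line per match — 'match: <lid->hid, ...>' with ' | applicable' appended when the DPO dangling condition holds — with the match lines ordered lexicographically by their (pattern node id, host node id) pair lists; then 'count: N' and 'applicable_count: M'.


4 match(es); 4 pass the dangling check.
match: 0->13, 1->1, 2->2, 3->4, 4->14 | applicable
match: 0->13, 1->1, 2->2, 3->4, 4->16 | applicable
match: 0->13, 1->1, 2->4, 3->2, 4->14 | applicable
match: 0->13, 1->1, 2->4, 3->2, 4->16 | applicable
count: 4
applicable_count: 4


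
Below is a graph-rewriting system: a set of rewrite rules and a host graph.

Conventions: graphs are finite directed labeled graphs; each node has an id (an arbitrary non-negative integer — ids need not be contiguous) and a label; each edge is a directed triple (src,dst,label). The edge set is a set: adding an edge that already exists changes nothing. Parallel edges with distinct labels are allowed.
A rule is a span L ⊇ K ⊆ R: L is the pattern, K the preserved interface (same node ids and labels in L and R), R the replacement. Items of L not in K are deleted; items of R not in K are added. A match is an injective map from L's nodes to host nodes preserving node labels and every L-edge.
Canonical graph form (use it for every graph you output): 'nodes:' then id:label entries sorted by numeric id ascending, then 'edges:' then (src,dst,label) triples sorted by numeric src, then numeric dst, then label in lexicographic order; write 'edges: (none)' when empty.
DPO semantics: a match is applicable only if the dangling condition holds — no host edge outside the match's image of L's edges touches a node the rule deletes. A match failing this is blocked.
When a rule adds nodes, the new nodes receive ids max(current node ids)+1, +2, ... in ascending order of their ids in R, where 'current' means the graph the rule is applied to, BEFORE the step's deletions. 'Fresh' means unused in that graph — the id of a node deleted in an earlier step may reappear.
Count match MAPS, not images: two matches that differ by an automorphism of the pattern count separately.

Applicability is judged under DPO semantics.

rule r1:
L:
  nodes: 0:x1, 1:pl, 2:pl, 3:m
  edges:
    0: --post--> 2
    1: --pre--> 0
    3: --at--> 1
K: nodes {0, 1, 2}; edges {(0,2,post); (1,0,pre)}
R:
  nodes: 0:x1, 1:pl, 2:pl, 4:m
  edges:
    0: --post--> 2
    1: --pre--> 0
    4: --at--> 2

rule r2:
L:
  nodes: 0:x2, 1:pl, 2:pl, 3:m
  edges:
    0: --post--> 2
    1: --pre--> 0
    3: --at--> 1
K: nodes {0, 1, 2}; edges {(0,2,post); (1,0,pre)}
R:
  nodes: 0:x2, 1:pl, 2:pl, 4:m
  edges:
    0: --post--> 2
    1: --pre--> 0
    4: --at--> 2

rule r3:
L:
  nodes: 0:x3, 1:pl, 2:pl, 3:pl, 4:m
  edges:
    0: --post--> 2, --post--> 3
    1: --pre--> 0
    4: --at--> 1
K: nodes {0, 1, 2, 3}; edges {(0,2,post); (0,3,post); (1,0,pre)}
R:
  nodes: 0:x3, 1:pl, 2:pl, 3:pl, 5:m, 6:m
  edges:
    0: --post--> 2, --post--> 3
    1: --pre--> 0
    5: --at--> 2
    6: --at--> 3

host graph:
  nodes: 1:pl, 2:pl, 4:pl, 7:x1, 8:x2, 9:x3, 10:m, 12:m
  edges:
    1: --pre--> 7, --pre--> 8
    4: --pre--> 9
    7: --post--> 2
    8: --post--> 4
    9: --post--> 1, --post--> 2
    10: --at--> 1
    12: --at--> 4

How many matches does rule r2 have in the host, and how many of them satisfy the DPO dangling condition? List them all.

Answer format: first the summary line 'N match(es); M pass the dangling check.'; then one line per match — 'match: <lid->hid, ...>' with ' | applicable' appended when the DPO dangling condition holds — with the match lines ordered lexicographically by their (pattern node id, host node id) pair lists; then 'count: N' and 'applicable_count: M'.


1 match(es); 1 pass the dangling check.
match: 0->8, 1->1, 2->4, 3->10 | applicable
count: 1
applicable_count: 1


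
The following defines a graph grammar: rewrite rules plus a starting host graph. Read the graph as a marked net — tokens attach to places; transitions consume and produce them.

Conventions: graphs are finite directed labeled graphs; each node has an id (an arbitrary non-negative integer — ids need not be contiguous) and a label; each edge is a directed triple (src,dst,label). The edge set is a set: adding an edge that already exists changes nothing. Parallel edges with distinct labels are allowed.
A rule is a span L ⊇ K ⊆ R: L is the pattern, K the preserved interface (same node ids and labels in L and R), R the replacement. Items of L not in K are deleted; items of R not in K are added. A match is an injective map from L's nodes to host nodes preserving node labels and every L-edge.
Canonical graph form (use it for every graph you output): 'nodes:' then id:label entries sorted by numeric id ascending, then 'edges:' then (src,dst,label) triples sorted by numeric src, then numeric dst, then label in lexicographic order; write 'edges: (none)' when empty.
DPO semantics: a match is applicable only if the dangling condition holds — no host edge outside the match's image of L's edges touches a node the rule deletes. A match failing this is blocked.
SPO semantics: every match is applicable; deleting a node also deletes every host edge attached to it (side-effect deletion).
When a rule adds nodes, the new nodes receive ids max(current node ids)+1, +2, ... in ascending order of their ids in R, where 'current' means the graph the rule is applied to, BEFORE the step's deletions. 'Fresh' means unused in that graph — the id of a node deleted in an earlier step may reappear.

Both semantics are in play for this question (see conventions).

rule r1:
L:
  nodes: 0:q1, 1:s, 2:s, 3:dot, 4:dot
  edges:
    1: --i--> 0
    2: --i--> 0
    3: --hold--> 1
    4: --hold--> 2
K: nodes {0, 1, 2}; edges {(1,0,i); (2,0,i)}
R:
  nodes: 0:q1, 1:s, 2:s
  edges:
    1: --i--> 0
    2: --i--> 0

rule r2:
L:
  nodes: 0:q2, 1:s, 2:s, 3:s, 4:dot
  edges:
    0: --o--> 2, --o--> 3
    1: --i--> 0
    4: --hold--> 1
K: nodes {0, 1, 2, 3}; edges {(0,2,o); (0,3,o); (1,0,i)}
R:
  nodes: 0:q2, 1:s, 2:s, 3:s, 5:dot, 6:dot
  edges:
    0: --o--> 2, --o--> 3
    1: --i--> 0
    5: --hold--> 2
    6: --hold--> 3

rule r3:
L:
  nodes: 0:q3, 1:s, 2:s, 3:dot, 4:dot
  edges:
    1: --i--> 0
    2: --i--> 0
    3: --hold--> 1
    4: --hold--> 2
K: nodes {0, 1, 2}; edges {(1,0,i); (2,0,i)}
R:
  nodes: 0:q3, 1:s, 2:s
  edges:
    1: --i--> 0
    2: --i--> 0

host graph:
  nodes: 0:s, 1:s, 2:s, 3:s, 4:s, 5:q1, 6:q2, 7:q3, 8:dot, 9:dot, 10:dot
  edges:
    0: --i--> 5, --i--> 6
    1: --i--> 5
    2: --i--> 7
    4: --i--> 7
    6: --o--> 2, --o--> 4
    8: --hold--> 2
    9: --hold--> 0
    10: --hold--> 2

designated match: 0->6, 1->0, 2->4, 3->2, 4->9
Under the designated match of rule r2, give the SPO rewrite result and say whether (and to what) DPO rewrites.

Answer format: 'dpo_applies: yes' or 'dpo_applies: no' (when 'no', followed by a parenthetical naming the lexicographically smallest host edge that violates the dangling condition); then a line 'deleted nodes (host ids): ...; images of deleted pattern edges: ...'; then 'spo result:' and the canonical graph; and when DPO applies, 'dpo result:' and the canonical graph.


dpo_applies: yes
deleted nodes (host ids): 9; images of deleted pattern edges: (9,0,hold)
spo result:
nodes: 0:s, 1:s, 2:s, 3:s, 4:s, 5:q1, 6:q2, 7:q3, 8:dot, 10:dot, 11:dot, 12:dot
edges: (0,5,i); (0,6,i); (1,5,i); (2,7,i); (4,7,i); (6,2,o); (6,4,o); (8,2,hold); (10,2,hold); (11,4,hold); (12,2,hold)
dpo result:
nodes: 0:s, 1:s, 2:s, 3:s, 4:s, 5:q1, 6:q2, 7:q3, 8:dot, 10:dot, 11:dot, 12:dot
edges: (0,5,i); (0,6,i); (1,5,i); (2,7,i); (4,7,i); (6,2,o); (6,4,o); (8,2,hold); (10,2,hold); (11,4,hold); (12,2,hold)


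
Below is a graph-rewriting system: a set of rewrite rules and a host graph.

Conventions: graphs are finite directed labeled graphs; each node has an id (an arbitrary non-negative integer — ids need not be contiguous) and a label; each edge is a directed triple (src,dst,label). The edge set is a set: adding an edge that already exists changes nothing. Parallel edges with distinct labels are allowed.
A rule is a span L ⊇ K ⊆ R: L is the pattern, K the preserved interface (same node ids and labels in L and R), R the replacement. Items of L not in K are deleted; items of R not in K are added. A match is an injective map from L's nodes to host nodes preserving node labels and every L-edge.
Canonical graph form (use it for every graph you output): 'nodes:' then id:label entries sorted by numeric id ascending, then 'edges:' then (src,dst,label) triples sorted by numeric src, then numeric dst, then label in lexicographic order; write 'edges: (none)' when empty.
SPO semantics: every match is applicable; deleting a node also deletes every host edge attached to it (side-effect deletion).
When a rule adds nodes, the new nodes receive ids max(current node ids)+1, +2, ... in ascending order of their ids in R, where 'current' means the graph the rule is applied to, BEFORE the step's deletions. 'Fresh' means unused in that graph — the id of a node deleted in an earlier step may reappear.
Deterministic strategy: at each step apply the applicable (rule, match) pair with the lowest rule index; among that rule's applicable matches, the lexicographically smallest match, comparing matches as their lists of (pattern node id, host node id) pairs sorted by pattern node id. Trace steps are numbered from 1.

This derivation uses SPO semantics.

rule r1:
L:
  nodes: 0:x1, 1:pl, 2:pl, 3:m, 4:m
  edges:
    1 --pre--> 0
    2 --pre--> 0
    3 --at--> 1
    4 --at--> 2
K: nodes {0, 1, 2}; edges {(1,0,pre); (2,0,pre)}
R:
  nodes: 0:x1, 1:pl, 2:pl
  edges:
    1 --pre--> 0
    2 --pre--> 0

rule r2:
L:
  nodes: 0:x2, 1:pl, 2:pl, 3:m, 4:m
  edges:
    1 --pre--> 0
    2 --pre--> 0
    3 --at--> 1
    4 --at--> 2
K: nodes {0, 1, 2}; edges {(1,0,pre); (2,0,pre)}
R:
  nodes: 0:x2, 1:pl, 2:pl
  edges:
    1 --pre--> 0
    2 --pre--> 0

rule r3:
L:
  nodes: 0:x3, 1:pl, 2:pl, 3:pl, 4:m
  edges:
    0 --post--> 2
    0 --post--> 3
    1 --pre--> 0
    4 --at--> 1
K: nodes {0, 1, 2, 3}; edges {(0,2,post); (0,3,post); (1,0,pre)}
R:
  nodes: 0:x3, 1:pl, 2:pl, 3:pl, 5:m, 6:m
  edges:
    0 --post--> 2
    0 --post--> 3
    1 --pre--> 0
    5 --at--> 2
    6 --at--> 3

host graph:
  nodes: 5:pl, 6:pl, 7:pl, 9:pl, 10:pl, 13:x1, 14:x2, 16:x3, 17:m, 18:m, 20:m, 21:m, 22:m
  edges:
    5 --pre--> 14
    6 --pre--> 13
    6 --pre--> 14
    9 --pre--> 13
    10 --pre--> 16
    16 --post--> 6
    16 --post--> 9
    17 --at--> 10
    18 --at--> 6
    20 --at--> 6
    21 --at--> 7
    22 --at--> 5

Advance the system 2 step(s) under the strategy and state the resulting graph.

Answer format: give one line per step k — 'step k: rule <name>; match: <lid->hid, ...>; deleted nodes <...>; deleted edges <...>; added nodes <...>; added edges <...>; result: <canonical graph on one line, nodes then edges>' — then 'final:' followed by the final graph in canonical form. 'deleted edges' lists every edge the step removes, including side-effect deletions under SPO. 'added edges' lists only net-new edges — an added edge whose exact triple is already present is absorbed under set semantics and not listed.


step 1: rule r2; match: 0->14, 1->5, 2->6, 3->22, 4->18; deleted nodes 18, 22; deleted edges (18,6,at); (22,5,at); added nodes (none); added edges (none); result: nodes: 5:pl, 6:pl, 7:pl, 9:pl, 10:pl, 13:x1, 14:x2, 16:x3, 17:m, 20:m, 21:m edges: (5,14,pre); (6,13,pre); (6,14,pre); (9,13,pre); (10,16,pre); (16,6,post); (16,9,post); (17,10,at); (20,6,at); (21,7,at)
step 2: rule r3; match: 0->16, 1->10, 2->6, 3->9, 4->17; deleted nodes 17; deleted edges (17,10,at); added nodes 22, 23; added edges (22,6,at); (23,9,at); result: nodes: 5:pl, 6:pl, 7:pl, 9:pl, 10:pl, 13:x1, 14:x2, 16:x3, 20:m, 21:m, 22:m, 23:m edges: (5,14,pre); (6,13,pre); (6,14,pre); (9,13,pre); (10,16,pre); (16,6,post); (16,9,post); (20,6,at); (21,7,at); (22,6,at); (23,9,at)
final:
nodes: 5:pl, 6:pl, 7:pl, 9:pl, 10:pl, 13:x1, 14:x2, 16:x3, 20:m, 21:m, 22:m, 23:m
edges: (5,14,pre); (6,13,pre); (6,14,pre); (9,13,pre); (10,16,pre); (16,6,post); (16,9,post); (20,6,at); (21,7,at); (22,6,at); (23,9,at)


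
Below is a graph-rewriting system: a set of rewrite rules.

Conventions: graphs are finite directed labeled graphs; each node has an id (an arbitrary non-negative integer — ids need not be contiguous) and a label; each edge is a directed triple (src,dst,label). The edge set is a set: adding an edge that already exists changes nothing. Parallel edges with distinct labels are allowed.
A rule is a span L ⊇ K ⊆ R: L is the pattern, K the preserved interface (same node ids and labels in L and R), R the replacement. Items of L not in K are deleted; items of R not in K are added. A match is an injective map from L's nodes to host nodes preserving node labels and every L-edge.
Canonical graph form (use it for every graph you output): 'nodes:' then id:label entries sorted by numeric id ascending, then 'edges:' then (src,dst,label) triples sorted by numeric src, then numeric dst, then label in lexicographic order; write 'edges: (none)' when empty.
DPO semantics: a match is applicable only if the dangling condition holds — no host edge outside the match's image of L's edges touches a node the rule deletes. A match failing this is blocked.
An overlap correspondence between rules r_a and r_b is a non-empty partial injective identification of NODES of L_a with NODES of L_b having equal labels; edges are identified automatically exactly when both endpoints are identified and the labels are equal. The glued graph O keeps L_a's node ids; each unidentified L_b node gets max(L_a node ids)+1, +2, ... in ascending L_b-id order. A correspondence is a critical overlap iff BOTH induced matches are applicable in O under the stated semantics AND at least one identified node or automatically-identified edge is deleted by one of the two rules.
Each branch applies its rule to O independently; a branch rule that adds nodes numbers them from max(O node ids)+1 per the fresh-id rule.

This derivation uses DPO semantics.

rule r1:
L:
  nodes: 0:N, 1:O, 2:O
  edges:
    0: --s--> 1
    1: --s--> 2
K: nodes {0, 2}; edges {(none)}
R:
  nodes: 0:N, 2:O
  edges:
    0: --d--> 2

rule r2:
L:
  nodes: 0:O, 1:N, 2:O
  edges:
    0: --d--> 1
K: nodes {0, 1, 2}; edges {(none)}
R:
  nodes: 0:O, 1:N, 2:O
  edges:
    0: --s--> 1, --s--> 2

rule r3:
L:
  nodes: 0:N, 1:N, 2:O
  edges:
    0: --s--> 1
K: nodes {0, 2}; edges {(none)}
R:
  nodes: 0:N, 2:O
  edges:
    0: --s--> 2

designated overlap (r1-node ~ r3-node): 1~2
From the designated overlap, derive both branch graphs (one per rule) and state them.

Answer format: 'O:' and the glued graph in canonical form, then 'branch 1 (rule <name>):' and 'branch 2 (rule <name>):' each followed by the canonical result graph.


O:
nodes: 0:N, 1:O, 2:O, 3:N, 4:N
edges: (0,1,s); (1,2,s); (3,4,s)
branch 1 (rule r1):
nodes: 0:N, 2:O, 3:N, 4:N
edges: (0,2,d); (3,4,s)
branch 2 (rule r3):
nodes: 0:N, 1:O, 2:O, 3:N
edges: (0,1,s); (1,2,s); (3,1,s)


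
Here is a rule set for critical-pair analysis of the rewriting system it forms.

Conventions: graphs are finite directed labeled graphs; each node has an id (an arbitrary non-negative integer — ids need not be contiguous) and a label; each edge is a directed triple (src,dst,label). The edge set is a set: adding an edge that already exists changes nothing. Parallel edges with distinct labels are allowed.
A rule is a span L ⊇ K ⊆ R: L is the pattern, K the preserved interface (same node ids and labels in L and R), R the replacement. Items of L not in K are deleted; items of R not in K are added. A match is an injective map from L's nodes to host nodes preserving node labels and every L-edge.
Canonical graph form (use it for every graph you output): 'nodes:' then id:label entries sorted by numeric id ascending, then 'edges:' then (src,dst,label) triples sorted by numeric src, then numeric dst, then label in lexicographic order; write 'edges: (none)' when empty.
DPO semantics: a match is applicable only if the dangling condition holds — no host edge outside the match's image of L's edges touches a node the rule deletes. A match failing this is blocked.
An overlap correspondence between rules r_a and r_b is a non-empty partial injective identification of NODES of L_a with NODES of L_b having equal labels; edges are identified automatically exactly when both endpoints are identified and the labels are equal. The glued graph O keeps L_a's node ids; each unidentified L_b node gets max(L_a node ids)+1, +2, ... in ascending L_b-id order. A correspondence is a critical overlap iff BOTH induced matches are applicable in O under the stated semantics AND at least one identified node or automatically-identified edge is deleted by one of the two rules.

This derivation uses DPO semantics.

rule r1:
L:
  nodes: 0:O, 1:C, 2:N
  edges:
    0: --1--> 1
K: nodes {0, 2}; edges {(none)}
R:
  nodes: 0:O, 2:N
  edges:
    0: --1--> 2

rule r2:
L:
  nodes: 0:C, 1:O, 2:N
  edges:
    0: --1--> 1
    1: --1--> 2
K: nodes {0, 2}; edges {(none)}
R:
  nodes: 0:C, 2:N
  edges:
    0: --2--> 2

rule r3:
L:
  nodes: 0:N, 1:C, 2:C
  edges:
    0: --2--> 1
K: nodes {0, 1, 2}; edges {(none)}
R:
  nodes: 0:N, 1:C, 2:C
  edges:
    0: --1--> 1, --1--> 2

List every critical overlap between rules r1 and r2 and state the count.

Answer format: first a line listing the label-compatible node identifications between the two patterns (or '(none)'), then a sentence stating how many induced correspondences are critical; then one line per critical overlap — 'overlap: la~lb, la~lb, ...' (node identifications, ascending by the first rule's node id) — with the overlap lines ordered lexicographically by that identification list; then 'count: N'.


label-compatible node identifications between L(r1) and L(r2): 0~1, 1~0, 2~2
0 of the induced correspondences are critical overlaps of r1 and r2.
count: 0


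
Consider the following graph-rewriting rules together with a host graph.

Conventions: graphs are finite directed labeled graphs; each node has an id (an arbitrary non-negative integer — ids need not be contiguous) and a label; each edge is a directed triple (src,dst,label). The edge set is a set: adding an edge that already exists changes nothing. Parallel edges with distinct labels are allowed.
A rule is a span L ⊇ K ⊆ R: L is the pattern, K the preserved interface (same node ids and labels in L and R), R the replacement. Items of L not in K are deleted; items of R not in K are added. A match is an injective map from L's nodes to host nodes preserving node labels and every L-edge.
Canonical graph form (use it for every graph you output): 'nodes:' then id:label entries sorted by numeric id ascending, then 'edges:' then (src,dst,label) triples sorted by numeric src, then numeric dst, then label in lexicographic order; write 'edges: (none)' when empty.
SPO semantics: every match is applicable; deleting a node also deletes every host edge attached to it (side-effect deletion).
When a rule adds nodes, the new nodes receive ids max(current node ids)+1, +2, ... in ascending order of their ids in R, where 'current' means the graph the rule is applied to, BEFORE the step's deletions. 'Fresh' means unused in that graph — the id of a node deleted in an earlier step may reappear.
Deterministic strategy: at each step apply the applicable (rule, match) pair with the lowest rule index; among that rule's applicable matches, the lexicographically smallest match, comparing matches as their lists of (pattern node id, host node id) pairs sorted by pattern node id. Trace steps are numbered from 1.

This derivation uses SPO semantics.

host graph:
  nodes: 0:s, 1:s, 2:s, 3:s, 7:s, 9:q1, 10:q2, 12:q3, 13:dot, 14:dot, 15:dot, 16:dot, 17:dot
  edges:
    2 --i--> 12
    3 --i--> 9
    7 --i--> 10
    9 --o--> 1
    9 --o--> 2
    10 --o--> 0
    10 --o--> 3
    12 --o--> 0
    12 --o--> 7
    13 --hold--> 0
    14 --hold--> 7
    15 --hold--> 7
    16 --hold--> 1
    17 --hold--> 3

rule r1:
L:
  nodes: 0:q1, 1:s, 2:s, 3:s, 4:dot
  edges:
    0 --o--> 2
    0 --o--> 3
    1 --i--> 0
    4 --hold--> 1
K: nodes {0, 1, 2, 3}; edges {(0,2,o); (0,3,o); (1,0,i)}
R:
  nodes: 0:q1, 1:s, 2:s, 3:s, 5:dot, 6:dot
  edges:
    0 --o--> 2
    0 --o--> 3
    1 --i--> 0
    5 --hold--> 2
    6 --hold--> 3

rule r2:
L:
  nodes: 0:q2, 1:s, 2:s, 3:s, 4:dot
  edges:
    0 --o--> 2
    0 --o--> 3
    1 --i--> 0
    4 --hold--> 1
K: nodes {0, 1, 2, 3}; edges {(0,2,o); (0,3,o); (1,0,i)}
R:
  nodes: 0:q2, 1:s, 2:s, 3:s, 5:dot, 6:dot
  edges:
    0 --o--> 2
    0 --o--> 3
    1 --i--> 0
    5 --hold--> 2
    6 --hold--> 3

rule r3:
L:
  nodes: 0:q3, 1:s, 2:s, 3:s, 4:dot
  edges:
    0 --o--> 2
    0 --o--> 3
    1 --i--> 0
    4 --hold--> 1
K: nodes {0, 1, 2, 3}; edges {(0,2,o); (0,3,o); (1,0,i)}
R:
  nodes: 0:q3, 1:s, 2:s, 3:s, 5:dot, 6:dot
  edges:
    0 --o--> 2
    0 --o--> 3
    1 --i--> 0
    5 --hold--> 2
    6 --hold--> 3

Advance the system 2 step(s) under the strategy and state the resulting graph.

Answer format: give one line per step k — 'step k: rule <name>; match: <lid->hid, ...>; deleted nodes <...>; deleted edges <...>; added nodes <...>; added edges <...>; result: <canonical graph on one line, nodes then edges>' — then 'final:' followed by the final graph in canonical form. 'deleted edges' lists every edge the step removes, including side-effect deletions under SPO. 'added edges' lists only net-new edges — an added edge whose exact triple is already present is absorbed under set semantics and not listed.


step 1: rule r1; match: 0->9, 1->3, 2->1, 3->2, 4->17; deleted nodes 17; deleted edges (17,3,hold); added nodes 18, 19; added edges (18,1,hold); (19,2,hold); result: nodes: 0:s, 1:s, 2:s, 3:s, 7:s, 9:q1, 10:q2, 12:q3, 13:dot, 14:dot, 15:dot, 16:dot, 18:dot, 19:dot edges: (2,12,i); (3,9,i); (7,10,i); (9,1,o); (9,2,o); (10,0,o); (10,3,o); (12,0,o); (12,7,o); (13,0,hold); (14,7,hold); (15,7,hold); (16,1,hold); (18,1,hold); (19,2,hold)
step 2: rule r2; match: 0->10, 1->7, 2->0, 3->3, 4->14; deleted nodes 14; deleted edges (14,7,hold); added nodes 20, 21; added edges (20,0,hold); (21,3,hold); result: nodes: 0:s, 1:s, 2:s, 3:s, 7:s, 9:q1, 10:q2, 12:q3, 13:dot, 15:dot, 16:dot, 18:dot, 19:dot, 20:dot, 21:dot edges: (2,12,i); (3,9,i); (7,10,i); (9,1,o); (9,2,o); (10,0,o); (10,3,o); (12,0,o); (12,7,o); (13,0,hold); (15,7,hold); (16,1,hold); (18,1,hold); (19,2,hold); (20,0,hold); (21,3,hold)
final:
nodes: 0:s, 1:s, 2:s, 3:s, 7:s, 9:q1, 10:q2, 12:q3, 13:dot, 15:dot, 16:dot, 18:dot, 19:dot, 20:dot, 21:dot
edges: (2,12,i); (3,9,i); (7,10,i); (9,1,o); (9,2,o); (10,0,o); (10,3,o); (12,0,o); (12,7,o); (13,0,hold); (15,7,hold); (16,1,hold); (18,1,hold); (19,2,hold); (20,0,hold); (21,3,hold)


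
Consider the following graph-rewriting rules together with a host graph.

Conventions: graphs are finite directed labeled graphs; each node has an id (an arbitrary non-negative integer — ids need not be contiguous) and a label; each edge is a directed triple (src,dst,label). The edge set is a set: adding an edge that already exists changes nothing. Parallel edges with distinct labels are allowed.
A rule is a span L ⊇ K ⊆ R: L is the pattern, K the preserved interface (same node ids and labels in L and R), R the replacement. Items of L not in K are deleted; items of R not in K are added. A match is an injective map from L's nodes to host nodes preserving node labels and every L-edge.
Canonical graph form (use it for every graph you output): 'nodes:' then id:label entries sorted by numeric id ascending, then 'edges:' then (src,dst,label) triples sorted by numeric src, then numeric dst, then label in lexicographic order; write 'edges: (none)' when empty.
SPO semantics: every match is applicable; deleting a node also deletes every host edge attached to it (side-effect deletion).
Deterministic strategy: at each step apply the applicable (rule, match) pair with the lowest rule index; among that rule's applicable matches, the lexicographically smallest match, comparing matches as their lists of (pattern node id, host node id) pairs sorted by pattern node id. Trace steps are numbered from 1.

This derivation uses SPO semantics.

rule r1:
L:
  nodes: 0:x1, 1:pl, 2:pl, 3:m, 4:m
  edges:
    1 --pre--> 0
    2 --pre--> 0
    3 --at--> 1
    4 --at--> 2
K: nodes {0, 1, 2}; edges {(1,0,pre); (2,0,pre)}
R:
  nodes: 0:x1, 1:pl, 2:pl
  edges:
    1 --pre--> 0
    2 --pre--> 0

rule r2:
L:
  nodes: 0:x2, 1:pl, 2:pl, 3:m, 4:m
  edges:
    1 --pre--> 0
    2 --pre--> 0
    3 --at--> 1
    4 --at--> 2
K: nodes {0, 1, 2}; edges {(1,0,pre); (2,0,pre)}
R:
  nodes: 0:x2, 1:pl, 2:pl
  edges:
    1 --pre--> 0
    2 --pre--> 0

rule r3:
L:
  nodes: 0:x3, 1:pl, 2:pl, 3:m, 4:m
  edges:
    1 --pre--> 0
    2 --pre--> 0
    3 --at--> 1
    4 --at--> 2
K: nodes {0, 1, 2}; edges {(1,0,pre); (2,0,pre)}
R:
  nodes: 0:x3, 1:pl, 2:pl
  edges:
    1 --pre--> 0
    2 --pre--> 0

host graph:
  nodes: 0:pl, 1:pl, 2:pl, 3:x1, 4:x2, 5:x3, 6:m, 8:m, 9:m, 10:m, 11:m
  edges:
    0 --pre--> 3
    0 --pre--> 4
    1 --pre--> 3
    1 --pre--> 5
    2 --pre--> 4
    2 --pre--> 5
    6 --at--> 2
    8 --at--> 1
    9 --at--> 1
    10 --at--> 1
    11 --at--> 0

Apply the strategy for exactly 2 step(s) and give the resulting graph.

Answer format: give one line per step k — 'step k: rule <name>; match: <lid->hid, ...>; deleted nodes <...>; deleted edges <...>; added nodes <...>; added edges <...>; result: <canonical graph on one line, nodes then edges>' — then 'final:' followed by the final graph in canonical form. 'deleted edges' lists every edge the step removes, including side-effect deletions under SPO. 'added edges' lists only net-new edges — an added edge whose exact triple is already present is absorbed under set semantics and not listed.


step 1: rule r1; match: 0->3, 1->0, 2->1, 3->11, 4->8; deleted nodes 8, 11; deleted edges (8,1,at); (11,0,at); added nodes (none); added edges (none); result: nodes: 0:pl, 1:pl, 2:pl, 3:x1, 4:x2, 5:x3, 6:m, 9:m, 10:m edges: (0,3,pre); (0,4,pre); (1,3,pre); (1,5,pre); (2,4,pre); (2,5,pre); (6,2,at); (9,1,at); (10,1,at)
step 2: rule r3; match: 0->5, 1->1, 2->2, 3->9, 4->6; deleted nodes 6, 9; deleted edges (6,2,at); (9,1,at); added nodes (none); added edges (none); result: nodes: 0:pl, 1:pl, 2:pl, 3:x1, 4:x2, 5:x3, 10:m edges: (0,3,pre); (0,4,pre); (1,3,pre); (1,5,pre); (2,4,pre); (2,5,pre); (10,1,at)
final:
nodes: 0:pl, 1:pl, 2:pl, 3:x1, 4:x2, 5:x3, 10:m
edges: (0,3,pre); (0,4,pre); (1,3,pre); (1,5,pre); (2,4,pre); (2,5,pre); (10,1,at)
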